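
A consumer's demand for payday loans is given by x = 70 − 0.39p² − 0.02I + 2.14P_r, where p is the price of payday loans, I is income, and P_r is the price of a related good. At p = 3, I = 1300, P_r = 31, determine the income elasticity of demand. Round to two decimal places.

-0.24

Evaluating quantity at (p, I, P_r) gives x = 70 − 0.39(3)² − 0.02(1300) + 2.14(31) = 70 − 3.51 − 26 + 66.34 = 106.83.
∂x/∂I = −0.02, so E_I = -0.02·(1300/106.83) ≈ -0.24.
E_I < 0: inferior good.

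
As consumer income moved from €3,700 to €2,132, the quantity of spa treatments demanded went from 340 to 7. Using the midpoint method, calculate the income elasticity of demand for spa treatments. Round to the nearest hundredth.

3.57

%ΔQ = (7 − 340)/[(340+7)/2] = -333/173.5 ≈ -1.9193.
%ΔY = (2,132 − 3,700)/[(3,700+2,132)/2] = -1568/2916 ≈ -0.5377.
E_I = %ΔQ/%ΔY ≈ 3.57.
E_I > 1: normal good (luxury).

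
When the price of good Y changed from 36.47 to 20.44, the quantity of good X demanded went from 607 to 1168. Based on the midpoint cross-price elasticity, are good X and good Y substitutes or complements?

%ΔQ_x = (1168 − 607)/[(607+1168)/2] = 561/887.5 ≈ 0.6321.
%ΔP_y = (20.44 − 36.47)/[(36.47+20.44)/2] ≈ -0.5633.
E_xy = 0.6321/-0.5633 ≈ -1.122.
E_xy < 0, so the goods are complements.

complements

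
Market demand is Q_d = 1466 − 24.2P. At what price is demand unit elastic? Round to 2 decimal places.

For linear demand Q_d = a − bP, E = −bP/(a − bP). |E| = 1 ⇒ bP = a − bP ⇒ P = a/(2b).
P = 1466/(2·24.2) ≈ 30.29.

30.29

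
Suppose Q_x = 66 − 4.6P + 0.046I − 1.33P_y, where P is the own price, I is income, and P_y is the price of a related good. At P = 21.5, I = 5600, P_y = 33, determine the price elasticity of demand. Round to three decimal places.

Evaluating quantity at (P, I, P_y) gives Q_x = 66 − 4.6(21.5) + 0.046(5600) − 1.33(33) = 66 − 98.9 + 257.6 − 43.89 = 180.81.
∂Q_x/∂P = −4.6, so E_p = (−4.6)·(21.5/180.81) ≈ -0.547.
|E_p| < 1: demand is inelastic.

-0.547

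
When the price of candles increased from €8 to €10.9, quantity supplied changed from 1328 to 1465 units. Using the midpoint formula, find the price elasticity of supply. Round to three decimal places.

%ΔQ = (1465 − 1328)/[(1328 + 1465)/2] = 137/1396.5 ≈ 0.0981.
%ΔP = (10.9 − 8)/[(8 + 10.9)/2] = 2.9/9.45 ≈ 0.3069.
Arc elasticity E = %ΔQ/%ΔP ≈ 0.0981/0.3069 ≈ 0.320.
|E| < 1: supply is inelastic over this range.

0.320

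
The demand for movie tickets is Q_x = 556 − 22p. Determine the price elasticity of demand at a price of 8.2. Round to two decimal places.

At p = 8.2, Q_x = 375.6.
dQ_x/dp = −22.
Point elasticity E = (dQ_x/dp)·(p/Q_x) = -22 × 8.2/375.6 ≈ -0.48.
|E| < 1, so demand is inelastic at this price.

-0.48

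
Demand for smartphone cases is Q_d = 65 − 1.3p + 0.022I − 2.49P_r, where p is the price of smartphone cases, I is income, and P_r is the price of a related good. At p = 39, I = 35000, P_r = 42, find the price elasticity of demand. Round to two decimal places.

First evaluate Q_d: 65 − 1.3(39) + 0.022(35000) − 2.49(42) = 65 − 50.7 + 770 − 104.58 = 679.72.
∂Q_d/∂p = −1.3, so E_p = (−1.3)·(39/679.72) ≈ -0.07.
|E_p| < 1: demand is inelastic.

-0.07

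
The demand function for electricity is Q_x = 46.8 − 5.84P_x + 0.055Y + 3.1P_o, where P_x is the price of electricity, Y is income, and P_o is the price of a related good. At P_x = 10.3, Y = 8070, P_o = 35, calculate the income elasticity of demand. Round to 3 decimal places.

Evaluating quantity at (P_x, Y, P_o) gives Q_x = 46.8 − 5.84(10.3) + 0.055(8070) + 3.1(35) = 46.8 − 60.152 + 443.85 + 108.5 = 538.998.
∂Q_x/∂Y = +0.055, so E_I = 0.055·(8070/538.998) ≈ 0.823.
E_I ∈ (0,1): normal good (necessity).

0.823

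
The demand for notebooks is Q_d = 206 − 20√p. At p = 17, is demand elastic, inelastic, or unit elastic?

inelastic

At p = 17, Q_d = 123.5379.
dQ_d/dp = −20/(2√p) = −20/(2·4.1231).
Point elasticity E = (dQ_d/dp)·(p/Q_d) = -2.4254 × 17/123.5379 ≈ -0.334.
|E| ≈ 0.334 < 1, so demand is inelastic.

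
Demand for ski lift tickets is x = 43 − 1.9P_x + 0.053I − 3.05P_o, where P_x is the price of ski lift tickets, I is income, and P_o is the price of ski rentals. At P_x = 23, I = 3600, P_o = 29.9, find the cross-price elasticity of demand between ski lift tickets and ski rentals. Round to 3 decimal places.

x = 43 − 1.9(23) + 0.053(3600) − 3.05(29.9) = 43 − 43.7 + 190.8 − 91.195 = 98.905.
∂x/∂P_o = −3.05, so E_xy = -3.05·(29.9/98.905) ≈ -0.922.
E_xy < 0: the goods are complements.

-0.922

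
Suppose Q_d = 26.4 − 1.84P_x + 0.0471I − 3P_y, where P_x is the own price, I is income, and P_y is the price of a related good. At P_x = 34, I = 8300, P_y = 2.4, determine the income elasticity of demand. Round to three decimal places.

1.125

At the given point, Q_d = 26.4 − 1.84(34) + 0.0471(8300) − 3(2.4) = 26.4 − 62.56 + 390.93 − 7.2 = 347.57.
∂Q_d/∂I = +0.0471, so E_I = 0.0471·(8300/347.57) ≈ 1.125.
E_I > 1: normal good (luxury).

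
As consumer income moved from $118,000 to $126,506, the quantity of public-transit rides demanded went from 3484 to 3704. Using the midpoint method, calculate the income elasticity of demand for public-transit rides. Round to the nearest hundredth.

0.88

%ΔQ = (3704 − 3484)/[(3484+3704)/2] = 220/3594 ≈ 0.0612.
%ΔM = (126,506 − 118,000)/[(118,000+126,506)/2] = 8506/122253 ≈ 0.0696.
E_I = %ΔQ/%ΔM ≈ 0.88.
E_I ∈ (0,1): normal good (necessity).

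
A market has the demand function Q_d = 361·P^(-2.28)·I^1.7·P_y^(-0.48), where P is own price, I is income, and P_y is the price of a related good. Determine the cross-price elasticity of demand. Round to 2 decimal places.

For a Cobb–Douglas (constant-elasticity) form Q_d = A·P_y^α·…, the elasticity with respect to P_y equals the exponent α at every point.
Here the exponent on P_y is -0.48, so the cross-price elasticity of demand is -0.48.

-0.48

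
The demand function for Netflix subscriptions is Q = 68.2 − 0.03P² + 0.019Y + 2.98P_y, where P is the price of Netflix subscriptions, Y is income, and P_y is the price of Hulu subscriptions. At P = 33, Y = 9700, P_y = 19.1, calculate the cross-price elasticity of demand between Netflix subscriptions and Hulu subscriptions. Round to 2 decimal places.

0.21

Q = 68.2 − 0.03(33)² + 0.019(9700) + 2.98(19.1) = 68.2 − 32.67 + 184.3 + 56.918 = 276.748.
∂Q/∂P_y = +2.98, so E_xy = 2.98·(19.1/276.748) ≈ 0.21.
E_xy > 0: the goods are substitutes.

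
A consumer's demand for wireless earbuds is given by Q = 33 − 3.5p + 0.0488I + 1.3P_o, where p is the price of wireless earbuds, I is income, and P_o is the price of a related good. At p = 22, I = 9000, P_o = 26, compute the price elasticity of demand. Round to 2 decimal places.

-0.18

Substituting, Q = 33 − 3.5(22) + 0.0488(9000) + 1.3(26) = 33 − 77 + 439.2 + 33.8 = 429.
∂Q/∂p = −3.5, so E_p = (−3.5)·(22/429) ≈ -0.18.
|E_p| < 1: demand is inelastic.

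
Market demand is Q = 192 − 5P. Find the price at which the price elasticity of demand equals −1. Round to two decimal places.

19.20

For linear demand Q = a − bP, E = −bP/(a − bP). |E| = 1 ⇒ bP = a − bP ⇒ P = a/(2b).
P = 192/(2·5) = 19.20.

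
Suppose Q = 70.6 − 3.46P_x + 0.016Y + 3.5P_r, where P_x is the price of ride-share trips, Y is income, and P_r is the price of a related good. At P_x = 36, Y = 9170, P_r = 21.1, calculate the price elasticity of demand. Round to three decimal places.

Substituting, Q = 70.6 − 3.46(36) + 0.016(9170) + 3.5(21.1) = 70.6 − 124.56 + 146.72 + 73.85 = 166.61.
∂Q/∂P_x = −3.46, so E_p = (−3.46)·(36/166.61) ≈ -0.748.
|E_p| < 1: demand is inelastic.

-0.748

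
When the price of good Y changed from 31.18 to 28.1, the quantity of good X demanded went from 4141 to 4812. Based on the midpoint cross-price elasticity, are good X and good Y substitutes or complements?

complements

%ΔQ_x = (4812 − 4141)/[(4141+4812)/2] = 671/4476.5 ≈ 0.1499.
%ΔP_y = (28.1 − 31.18)/[(31.18+28.1)/2] ≈ -0.1039.
E_xy = 0.1499/-0.1039 ≈ -1.442.
E_xy < 0, so the goods are complements.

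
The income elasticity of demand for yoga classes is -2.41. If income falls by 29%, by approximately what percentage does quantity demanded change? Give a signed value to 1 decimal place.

69.9

%ΔQ ≈ E × %ΔI = (-2.41) × (-29%) ≈ 69.9%.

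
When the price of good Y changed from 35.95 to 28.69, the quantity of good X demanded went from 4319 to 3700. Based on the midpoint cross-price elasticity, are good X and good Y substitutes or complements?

%ΔQ_x = (3700 − 4319)/[(4319+3700)/2] = -619/4009.5 ≈ -0.1544.
%ΔP_y = (28.69 − 35.95)/[(35.95+28.69)/2] ≈ -0.2246.
E_xy = -0.1544/-0.2246 ≈ 0.687.
E_xy > 0, so the goods are substitutes.

substitutes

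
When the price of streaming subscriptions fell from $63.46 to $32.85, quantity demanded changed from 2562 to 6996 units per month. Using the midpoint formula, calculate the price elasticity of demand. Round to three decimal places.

%ΔQ = (6996 − 2562)/[(2562 + 6996)/2] = 4434/4779 ≈ 0.9278.
%ΔP = (32.85 − 63.46)/[(63.46 + 32.85)/2] = -30.61/48.155 ≈ -0.6357.
Arc elasticity E = %ΔQ/%ΔP ≈ 0.9278/-0.6357 ≈ -1.460.
|E| > 1: demand is elastic over this range.

-1.460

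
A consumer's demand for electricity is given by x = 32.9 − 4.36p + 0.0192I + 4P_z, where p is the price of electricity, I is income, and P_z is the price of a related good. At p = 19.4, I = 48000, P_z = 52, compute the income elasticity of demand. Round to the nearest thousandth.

x = 32.9 − 4.36(19.4) + 0.0192(48000) + 4(52) = 32.9 − 84.584 + 921.6 + 208 = 1077.916.
∂x/∂I = +0.0192, so E_I = 0.0192·(48000/1077.916) ≈ 0.855.
E_I ∈ (0,1): normal good (necessity).

0.855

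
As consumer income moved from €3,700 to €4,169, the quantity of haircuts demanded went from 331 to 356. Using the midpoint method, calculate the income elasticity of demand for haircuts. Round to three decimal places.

%ΔQ = (356 − 331)/[(331+356)/2] = 25/343.5 ≈ 0.0728.
%ΔI = (4,169 − 3,700)/[(3,700+4,169)/2] = 469/3934.5 ≈ 0.1192.
E_I = %ΔQ/%ΔI ≈ 0.611.
E_I ∈ (0,1): normal good (necessity).

0.611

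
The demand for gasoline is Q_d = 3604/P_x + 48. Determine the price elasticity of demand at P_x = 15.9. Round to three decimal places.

At P_x = 15.9, Q_d = 274.6667.
dQ_d/dP_x = −3604/P_x² = −14.2558.
Point elasticity E = (dQ_d/dP_x)·(P_x/Q_d) = -14.2558 × 15.9/274.6667 ≈ -0.825.
|E| < 1, so demand is inelastic at this price.

-0.825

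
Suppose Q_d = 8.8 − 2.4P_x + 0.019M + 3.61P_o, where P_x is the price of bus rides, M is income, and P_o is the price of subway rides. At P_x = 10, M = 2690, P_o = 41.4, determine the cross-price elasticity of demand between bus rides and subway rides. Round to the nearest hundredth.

Evaluating quantity at (P_x, M, P_o) gives Q_d = 8.8 − 2.4(10) + 0.019(2690) + 3.61(41.4) = 8.8 − 24 + 51.11 + 149.454 = 185.364.
∂Q_d/∂P_o = +3.61, so E_xy = 3.61·(41.4/185.364) ≈ 0.81.
E_xy > 0: the goods are substitutes.

0.81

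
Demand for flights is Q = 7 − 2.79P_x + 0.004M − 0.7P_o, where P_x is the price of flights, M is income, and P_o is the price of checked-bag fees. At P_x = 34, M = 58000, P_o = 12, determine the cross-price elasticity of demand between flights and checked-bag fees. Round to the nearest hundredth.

-0.06

Substituting, Q = 7 − 2.79(34) + 0.004(58000) − 0.7(12) = 7 − 94.86 + 232 − 8.4 = 135.74.
∂Q/∂P_o = −0.7, so E_xy = -0.7·(12/135.74) ≈ -0.06.
E_xy < 0: the goods are complements.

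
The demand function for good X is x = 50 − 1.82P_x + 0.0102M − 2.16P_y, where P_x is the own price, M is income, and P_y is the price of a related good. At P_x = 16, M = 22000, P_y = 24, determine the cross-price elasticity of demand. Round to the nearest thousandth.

-0.268

Evaluating quantity at (P_x, M, P_y) gives x = 50 − 1.82(16) + 0.0102(22000) − 2.16(24) = 50 − 29.12 + 224.4 − 51.84 = 193.44.
∂x/∂P_y = −2.16, so E_xy = -2.16·(24/193.44) ≈ -0.268.
E_xy < 0: the goods are complements.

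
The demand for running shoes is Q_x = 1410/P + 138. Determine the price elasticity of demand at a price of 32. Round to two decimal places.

-0.24

At P = 32, Q_x = 182.0625.
dQ_x/dP = −1410/P² = −1.377.
Point elasticity E = (dQ_x/dP)·(P/Q_x) = -1.377 × 32/182.0625 ≈ -0.24.
|E| < 1, so demand is inelastic at this price.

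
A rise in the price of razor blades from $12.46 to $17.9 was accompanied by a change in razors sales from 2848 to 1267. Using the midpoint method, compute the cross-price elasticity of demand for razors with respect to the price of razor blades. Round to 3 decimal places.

%ΔQ_x = (1267 − 2848)/[(2848+1267)/2] = -1581/2057.5 ≈ -0.7684.
%ΔP_y = (17.9 − 12.46)/[(12.46+17.9)/2] ≈ 0.3584.
E_xy = -0.7684/0.3584 ≈ -2.144.
E_xy < 0, so razors and razor blades are complements.

-2.144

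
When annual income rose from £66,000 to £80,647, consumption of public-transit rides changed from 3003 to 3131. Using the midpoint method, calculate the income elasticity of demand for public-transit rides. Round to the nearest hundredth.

%ΔQ = (3131 − 3003)/[(3003+3131)/2] = 128/3067 ≈ 0.0417.
%ΔI = (80,647 − 66,000)/[(66,000+80,647)/2] = 14647/73323.5 ≈ 0.1998.
E_I = %ΔQ/%ΔI ≈ 0.21.
E_I ∈ (0,1): normal good (necessity).

0.21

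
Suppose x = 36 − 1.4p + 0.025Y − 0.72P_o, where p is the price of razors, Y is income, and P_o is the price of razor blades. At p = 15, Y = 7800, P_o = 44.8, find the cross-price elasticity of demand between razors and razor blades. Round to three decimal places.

First evaluate x: 36 − 1.4(15) + 0.025(7800) − 0.72(44.8) = 36 − 21 + 195 − 32.256 = 177.744.
∂x/∂P_o = −0.72, so E_xy = -0.72·(44.8/177.744) ≈ -0.181.
E_xy < 0: the goods are complements.

-0.181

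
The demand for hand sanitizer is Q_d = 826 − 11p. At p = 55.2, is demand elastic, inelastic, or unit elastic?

At p = 55.2, Q_d = 218.8.
dQ_d/dp = −11.
Point elasticity E = (dQ_d/dp)·(p/Q_d) = -11 × 55.2/218.8 ≈ -2.775.
|E| ≈ 2.775 > 1, so demand is elastic.

elastic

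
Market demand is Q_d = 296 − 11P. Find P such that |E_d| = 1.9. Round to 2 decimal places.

17.63

Set −bP/(a − bP) = −1.9 ⇒ bP = 1.9(a − bP) ⇒ bP(1+1.9) = 1.9·a.
P = 1.9·296/(11·2.9) ≈ 17.63.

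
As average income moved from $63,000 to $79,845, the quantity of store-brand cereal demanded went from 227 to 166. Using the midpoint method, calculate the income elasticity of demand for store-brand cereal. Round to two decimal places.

-1.32

%ΔQ = (166 − 227)/[(227+166)/2] = -61/196.5 ≈ -0.3104.
%ΔI = (79,845 − 63,000)/[(63,000+79,845)/2] = 16845/71422.5 ≈ 0.2359.
E_I = %ΔQ/%ΔI ≈ -1.32.
E_I < 0: inferior good.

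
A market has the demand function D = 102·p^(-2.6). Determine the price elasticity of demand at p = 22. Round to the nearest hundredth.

-2.60

For a Cobb–Douglas (constant-elasticity) form D = A·p^α·…, the elasticity with respect to p equals the exponent α at every point.
Here the exponent on p is -2.6, so the price elasticity of demand is -2.60.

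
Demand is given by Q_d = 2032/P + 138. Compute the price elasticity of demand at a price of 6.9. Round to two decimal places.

At P = 6.9, Q_d = 432.4928.
dQ_d/dP = −2032/P² = −42.6801.
Point elasticity E = (dQ_d/dP)·(P/Q_d) = -42.6801 × 6.9/432.4928 ≈ -0.68.
|E| < 1, so demand is inelastic at this price.

-0.68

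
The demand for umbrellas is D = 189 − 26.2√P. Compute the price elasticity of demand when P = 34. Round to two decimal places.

-2.11

At P = 34, D = 36.2291.
dD/dP = −26.2/(2√P) = −26.2/(2·5.831).
Point elasticity E = (dD/dP)·(P/D) = -2.2466 × 34/36.2291 ≈ -2.11.
|E| > 1, so demand is elastic at this price.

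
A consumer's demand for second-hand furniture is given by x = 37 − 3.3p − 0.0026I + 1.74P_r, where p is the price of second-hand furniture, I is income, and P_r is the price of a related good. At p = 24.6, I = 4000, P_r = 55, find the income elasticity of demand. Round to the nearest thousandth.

-0.253

First evaluate x: 37 − 3.3(24.6) − 0.0026(4000) + 1.74(55) = 37 − 81.18 − 10.4 + 95.7 = 41.12.
∂x/∂I = −0.0026, so E_I = -0.0026·(4000/41.12) ≈ -0.253.
E_I < 0: inferior good.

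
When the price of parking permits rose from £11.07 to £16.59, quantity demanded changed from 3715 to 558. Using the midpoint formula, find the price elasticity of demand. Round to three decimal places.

-3.702

%Δq = (558 − 3715)/[(3715 + 558)/2] = -3157/2136.5 ≈ -1.4777.
%ΔP = (16.59 − 11.07)/[(11.07 + 16.59)/2] = 5.52/13.83 ≈ 0.3991.
Arc elasticity E = %Δq/%ΔP ≈ -1.4777/0.3991 ≈ -3.702.
|E| > 1: demand is elastic over this range.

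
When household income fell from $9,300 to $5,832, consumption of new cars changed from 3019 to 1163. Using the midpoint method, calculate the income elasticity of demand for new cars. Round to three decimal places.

1.936

%ΔQ = (1163 − 3019)/[(3019+1163)/2] = -1856/2091 ≈ -0.8876.
%ΔM = (5,832 − 9,300)/[(9,300+5,832)/2] = -3468/7566 ≈ -0.4584.
E_I = %ΔQ/%ΔM ≈ 1.936.
E_I > 1: normal good (luxury).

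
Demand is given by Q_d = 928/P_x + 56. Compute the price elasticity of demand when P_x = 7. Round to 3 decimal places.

At P_x = 7, Q_d = 188.5714.
dQ_d/dP_x = −928/P_x² = −18.9388.
Point elasticity E = (dQ_d/dP_x)·(P_x/Q_d) = -18.9388 × 7/188.5714 ≈ -0.703.
|E| < 1, so demand is inelastic at this price.

-0.703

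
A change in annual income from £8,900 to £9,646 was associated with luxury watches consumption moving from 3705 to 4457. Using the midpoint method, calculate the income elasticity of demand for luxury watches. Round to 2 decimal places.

2.29

%ΔQ = (4457 − 3705)/[(3705+4457)/2] = 752/4081 ≈ 0.1843.
%ΔM = (9,646 − 8,900)/[(8,900+9,646)/2] = 746/9273 ≈ 0.0804.
E_I = %ΔQ/%ΔM ≈ 2.29.
E_I > 1: normal good (luxury).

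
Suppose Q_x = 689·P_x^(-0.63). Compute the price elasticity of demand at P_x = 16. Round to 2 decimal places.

For a Cobb–Douglas (constant-elasticity) form Q_x = A·P_x^α·…, the elasticity with respect to P_x equals the exponent α at every point.
Here the exponent on P_x is -0.63, so the price elasticity of demand is -0.63.

-0.63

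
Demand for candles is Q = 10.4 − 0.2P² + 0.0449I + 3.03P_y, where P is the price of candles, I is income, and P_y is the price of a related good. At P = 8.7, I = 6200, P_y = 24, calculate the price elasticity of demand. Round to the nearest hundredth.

-0.09

Substituting, Q = 10.4 − 0.2(8.7)² + 0.0449(6200) + 3.03(24) = 10.4 − 15.138 + 278.38 + 72.72 = 346.362.
∂Q/∂P = −2·0.2·P = -3.48, so E_p = -3.48·(8.7/346.362) ≈ -0.09.
|E_p| < 1: demand is inelastic.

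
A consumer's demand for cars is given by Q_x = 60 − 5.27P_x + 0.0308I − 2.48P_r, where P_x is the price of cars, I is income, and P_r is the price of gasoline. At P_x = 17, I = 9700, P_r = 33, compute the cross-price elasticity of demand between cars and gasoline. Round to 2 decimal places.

-0.44

Substituting, Q_x = 60 − 5.27(17) + 0.0308(9700) − 2.48(33) = 60 − 89.59 + 298.76 − 81.84 = 187.33.
∂Q_x/∂P_r = −2.48, so E_xy = -2.48·(33/187.33) ≈ -0.44.
E_xy < 0: the goods are complements.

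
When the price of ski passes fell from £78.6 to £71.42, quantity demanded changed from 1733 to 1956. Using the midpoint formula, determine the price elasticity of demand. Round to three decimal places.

-1.263

%ΔQ = (1956 − 1733)/[(1733 + 1956)/2] = 223/1844.5 ≈ 0.1209.
%Δp = (71.42 − 78.6)/[(78.6 + 71.42)/2] = -7.18/75.01 ≈ -0.0957.
Arc elasticity E = %ΔQ/%Δp ≈ 0.1209/-0.0957 ≈ -1.263.
|E| > 1: demand is elastic over this range.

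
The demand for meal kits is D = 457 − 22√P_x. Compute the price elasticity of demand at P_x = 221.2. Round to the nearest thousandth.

-1.260

At P_x = 221.2, D = 129.7985.
dD/dP_x = −22/(2√P_x) = −22/(2·14.8728).
Point elasticity E = (dD/dP_x)·(P_x/D) = -0.7396 × 221.2/129.7985 ≈ -1.260.
|E| > 1, so demand is elastic at this price.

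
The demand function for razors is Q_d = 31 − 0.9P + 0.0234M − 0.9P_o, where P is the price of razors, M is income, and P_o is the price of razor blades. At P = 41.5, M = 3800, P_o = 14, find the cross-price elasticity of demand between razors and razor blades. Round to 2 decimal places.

-0.18

Evaluating quantity at (P, M, P_o) gives Q_d = 31 − 0.9(41.5) + 0.0234(3800) − 0.9(14) = 31 − 37.35 + 88.92 − 12.6 = 69.97.
∂Q_d/∂P_o = −0.9, so E_xy = -0.9·(14/69.97) ≈ -0.18.
E_xy < 0: the goods are complements.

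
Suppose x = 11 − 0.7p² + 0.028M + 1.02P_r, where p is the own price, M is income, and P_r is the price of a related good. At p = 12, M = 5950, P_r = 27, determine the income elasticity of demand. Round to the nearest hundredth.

1.60

x = 11 − 0.7(12)² + 0.028(5950) + 1.02(27) = 11 − 100.8 + 166.6 + 27.54 = 104.34.
∂x/∂M = +0.028, so E_I = 0.028·(5950/104.34) ≈ 1.60.
E_I > 1: normal good (luxury).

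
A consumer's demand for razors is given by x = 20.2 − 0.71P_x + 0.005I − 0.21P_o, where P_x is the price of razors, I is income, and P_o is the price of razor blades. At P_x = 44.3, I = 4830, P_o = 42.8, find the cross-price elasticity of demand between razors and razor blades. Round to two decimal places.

-2.30

At the given point, x = 20.2 − 0.71(44.3) + 0.005(4830) − 0.21(42.8) = 20.2 − 31.453 + 24.15 − 8.988 = 3.909.
∂x/∂P_o = −0.21, so E_xy = -0.21·(42.8/3.909) ≈ -2.30.
E_xy < 0: the goods are complements.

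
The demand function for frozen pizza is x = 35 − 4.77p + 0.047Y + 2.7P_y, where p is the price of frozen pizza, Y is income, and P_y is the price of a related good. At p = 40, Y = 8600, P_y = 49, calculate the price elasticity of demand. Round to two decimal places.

-0.50

At the given point, x = 35 − 4.77(40) + 0.047(8600) + 2.7(49) = 35 − 190.8 + 404.2 + 132.3 = 380.7.
∂x/∂p = −4.77, so E_p = (−4.77)·(40/380.7) ≈ -0.50.
|E_p| < 1: demand is inelastic.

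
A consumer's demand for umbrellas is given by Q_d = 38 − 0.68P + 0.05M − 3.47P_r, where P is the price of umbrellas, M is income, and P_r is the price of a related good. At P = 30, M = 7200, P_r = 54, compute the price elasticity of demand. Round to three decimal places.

Evaluating quantity at (P, M, P_r) gives Q_d = 38 − 0.68(30) + 0.05(7200) − 3.47(54) = 38 − 20.4 + 360 − 187.38 = 190.22.
∂Q_d/∂P = −0.68, so E_p = (−0.68)·(30/190.22) ≈ -0.107.
|E_p| < 1: demand is inelastic.

-0.107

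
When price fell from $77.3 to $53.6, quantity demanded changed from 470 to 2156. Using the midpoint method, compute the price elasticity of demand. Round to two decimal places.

%ΔQ = (2156 − 470)/[(470 + 2156)/2] = 1686/1313 ≈ 1.2841.
%ΔP = (53.6 − 77.3)/[(77.3 + 53.6)/2] = -23.7/65.45 ≈ -0.3621.
Arc elasticity E = %ΔQ/%ΔP ≈ 1.2841/-0.3621 ≈ -3.55.
|E| > 1: demand is elastic over this range.

-3.55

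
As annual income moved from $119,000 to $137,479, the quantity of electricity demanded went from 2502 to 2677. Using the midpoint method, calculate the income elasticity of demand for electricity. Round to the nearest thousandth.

0.469

%ΔQ = (2677 − 2502)/[(2502+2677)/2] = 175/2589.5 ≈ 0.0676.
%ΔI = (137,479 − 119,000)/[(119,000+137,479)/2] = 18479/128239.5 ≈ 0.1441.
E_I = %ΔQ/%ΔI ≈ 0.469.
E_I ∈ (0,1): normal good (necessity).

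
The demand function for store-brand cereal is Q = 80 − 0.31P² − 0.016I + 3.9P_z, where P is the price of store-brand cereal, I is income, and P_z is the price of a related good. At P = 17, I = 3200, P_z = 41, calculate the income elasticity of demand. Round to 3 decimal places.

-0.517

Evaluating quantity at (P, I, P_z) gives Q = 80 − 0.31(17)² − 0.016(3200) + 3.9(41) = 80 − 89.59 − 51.2 + 159.9 = 99.11.
∂Q/∂I = −0.016, so E_I = -0.016·(3200/99.11) ≈ -0.517.
E_I < 0: inferior good.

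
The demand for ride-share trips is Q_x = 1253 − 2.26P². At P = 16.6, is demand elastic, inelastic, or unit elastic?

At P = 16.6, Q_x = 630.2344.
dQ_x/dP = −2·2.26·P = −75.032.
Point elasticity E = (dQ_x/dP)·(P/Q_x) = -75.032 × 16.6/630.2344 ≈ -1.976.
|E| ≈ 1.976 > 1, so demand is elastic.

elastic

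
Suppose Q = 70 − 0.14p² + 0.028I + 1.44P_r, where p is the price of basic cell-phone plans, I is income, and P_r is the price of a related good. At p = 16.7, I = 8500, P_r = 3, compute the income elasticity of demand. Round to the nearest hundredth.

Evaluating quantity at (p, I, P_r) gives Q = 70 − 0.14(16.7)² + 0.028(8500) + 1.44(3) = 70 − 39.0446 + 238 + 4.32 = 273.2754.
∂Q/∂I = +0.028, so E_I = 0.028·(8500/273.2754) ≈ 0.87.
E_I ∈ (0,1): normal good (necessity).

0.87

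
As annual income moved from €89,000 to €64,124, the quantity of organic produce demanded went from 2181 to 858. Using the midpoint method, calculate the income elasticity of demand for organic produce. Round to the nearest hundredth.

2.68

%ΔQ = (858 − 2181)/[(2181+858)/2] = -1323/1519.5 ≈ -0.8707.
%ΔM = (64,124 − 89,000)/[(89,000+64,124)/2] = -24876/76562 ≈ -0.3249.
E_I = %ΔQ/%ΔM ≈ 2.68.
E_I > 1: normal good (luxury).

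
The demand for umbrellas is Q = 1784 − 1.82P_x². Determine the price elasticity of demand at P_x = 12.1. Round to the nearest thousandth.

At P_x = 12.1, Q = 1517.5338.
dQ/dP_x = −2·1.82·P_x = −44.044.
Point elasticity E = (dQ/dP_x)·(P_x/Q) = -44.044 × 12.1/1517.5338 ≈ -0.351.
|E| < 1, so demand is inelastic at this price.

-0.351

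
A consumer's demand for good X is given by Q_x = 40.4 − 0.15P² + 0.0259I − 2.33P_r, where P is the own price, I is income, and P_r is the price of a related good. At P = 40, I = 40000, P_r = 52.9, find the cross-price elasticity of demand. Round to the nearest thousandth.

First evaluate Q_x: 40.4 − 0.15(40)² + 0.0259(40000) − 2.33(52.9) = 40.4 − 240 + 1036 − 123.257 = 713.143.
∂Q_x/∂P_r = −2.33, so E_xy = -2.33·(52.9/713.143) ≈ -0.173.
E_xy < 0: the goods are complements.

-0.173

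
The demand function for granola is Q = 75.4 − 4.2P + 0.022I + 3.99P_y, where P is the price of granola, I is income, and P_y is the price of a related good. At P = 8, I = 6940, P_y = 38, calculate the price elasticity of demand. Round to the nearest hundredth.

First evaluate Q: 75.4 − 4.2(8) + 0.022(6940) + 3.99(38) = 75.4 − 33.6 + 152.68 + 151.62 = 346.1.
∂Q/∂P = −4.2, so E_p = (−4.2)·(8/346.1) ≈ -0.10.
|E_p| < 1: demand is inelastic.

-0.10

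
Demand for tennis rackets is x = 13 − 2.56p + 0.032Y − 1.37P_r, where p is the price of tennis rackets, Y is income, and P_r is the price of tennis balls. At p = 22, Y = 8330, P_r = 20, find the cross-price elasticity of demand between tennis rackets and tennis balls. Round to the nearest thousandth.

First evaluate x: 13 − 2.56(22) + 0.032(8330) − 1.37(20) = 13 − 56.32 + 266.56 − 27.4 = 195.84.
∂x/∂P_r = −1.37, so E_xy = -1.37·(20/195.84) ≈ -0.140.
E_xy < 0: the goods are complements.

-0.140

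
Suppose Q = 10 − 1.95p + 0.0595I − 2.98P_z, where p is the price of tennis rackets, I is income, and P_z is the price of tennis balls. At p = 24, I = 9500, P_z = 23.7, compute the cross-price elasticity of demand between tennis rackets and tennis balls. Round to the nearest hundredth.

-0.15

Evaluating quantity at (p, I, P_z) gives Q = 10 − 1.95(24) + 0.0595(9500) − 2.98(23.7) = 10 − 46.8 + 565.25 − 70.626 = 457.824.
∂Q/∂P_z = −2.98, so E_xy = -2.98·(23.7/457.824) ≈ -0.15.
E_xy < 0: the goods are complements.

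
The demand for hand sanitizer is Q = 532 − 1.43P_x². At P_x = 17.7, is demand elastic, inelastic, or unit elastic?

At P_x = 17.7, Q = 83.9953.
dQ/dP_x = −2·1.43·P_x = −50.622.
Point elasticity E = (dQ/dP_x)·(P_x/Q) = -50.622 × 17.7/83.9953 ≈ -10.667.
|E| ≈ 10.667 > 1, so demand is elastic.

elastic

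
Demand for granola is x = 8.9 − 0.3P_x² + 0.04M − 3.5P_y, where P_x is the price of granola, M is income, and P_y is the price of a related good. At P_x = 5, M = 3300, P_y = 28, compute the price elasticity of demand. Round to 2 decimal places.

Evaluating quantity at (P_x, M, P_y) gives x = 8.9 − 0.3(5)² + 0.04(3300) − 3.5(28) = 8.9 − 7.5 + 132 − 98 = 35.4.
∂x/∂P_x = −2·0.3·P_x = -3, so E_p = -3·(5/35.4) ≈ -0.42.
|E_p| < 1: demand is inelastic.

-0.42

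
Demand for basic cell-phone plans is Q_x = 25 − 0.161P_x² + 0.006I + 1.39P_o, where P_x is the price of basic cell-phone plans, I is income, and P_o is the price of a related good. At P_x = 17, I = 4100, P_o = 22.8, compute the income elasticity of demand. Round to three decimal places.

Q_x = 25 − 0.161(17)² + 0.006(4100) + 1.39(22.8) = 25 − 46.529 + 24.6 + 31.692 = 34.763.
∂Q_x/∂I = +0.006, so E_I = 0.006·(4100/34.763) ≈ 0.708.
E_I ∈ (0,1): normal good (necessity).

0.708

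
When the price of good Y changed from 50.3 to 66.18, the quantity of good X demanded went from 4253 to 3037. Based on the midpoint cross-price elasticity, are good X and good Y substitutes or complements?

%ΔQ_x = (3037 − 4253)/[(4253+3037)/2] = -1216/3645 ≈ -0.3336.
%ΔP_y = (66.18 − 50.3)/[(50.3+66.18)/2] ≈ 0.2727.
E_xy = -0.3336/0.2727 ≈ -1.224.
E_xy < 0, so the goods are complements.

complements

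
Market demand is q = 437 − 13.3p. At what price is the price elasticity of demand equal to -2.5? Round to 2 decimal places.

Set −bp/(a − bp) = −2.5 ⇒ bp = 2.5(a − bp) ⇒ bp(1+2.5) = 2.5·a.
p = 2.5·437/(13.3·3.5) ≈ 23.47.

23.47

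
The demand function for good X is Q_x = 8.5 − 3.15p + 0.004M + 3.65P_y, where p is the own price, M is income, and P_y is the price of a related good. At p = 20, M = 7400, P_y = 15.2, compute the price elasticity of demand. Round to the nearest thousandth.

Evaluating quantity at (p, M, P_y) gives Q_x = 8.5 − 3.15(20) + 0.004(7400) + 3.65(15.2) = 8.5 − 63 + 29.6 + 55.48 = 30.58.
∂Q_x/∂p = −3.15, so E_p = (−3.15)·(20/30.58) ≈ -2.060.
|E_p| > 1: demand is elastic.

-2.060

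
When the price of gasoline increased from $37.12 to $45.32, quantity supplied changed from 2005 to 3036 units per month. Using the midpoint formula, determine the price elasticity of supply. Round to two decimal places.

%Δq = (3036 − 2005)/[(2005 + 3036)/2] = 1031/2520.5 ≈ 0.4090.
%Δp = (45.32 − 37.12)/[(37.12 + 45.32)/2] = 8.2/41.22 ≈ 0.1989.
Arc elasticity E = %Δq/%Δp ≈ 0.4090/0.1989 ≈ 2.06.
|E| > 1: supply is elastic over this range.

2.06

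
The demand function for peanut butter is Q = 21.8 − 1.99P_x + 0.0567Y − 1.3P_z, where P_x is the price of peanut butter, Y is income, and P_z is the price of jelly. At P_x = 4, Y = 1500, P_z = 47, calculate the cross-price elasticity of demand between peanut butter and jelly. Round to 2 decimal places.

Evaluating quantity at (P_x, Y, P_z) gives Q = 21.8 − 1.99(4) + 0.0567(1500) − 1.3(47) = 21.8 − 7.96 + 85.05 − 61.1 = 37.79.
∂Q/∂P_z = −1.3, so E_xy = -1.3·(47/37.79) ≈ -1.62.
E_xy < 0: the goods are complements.

-1.62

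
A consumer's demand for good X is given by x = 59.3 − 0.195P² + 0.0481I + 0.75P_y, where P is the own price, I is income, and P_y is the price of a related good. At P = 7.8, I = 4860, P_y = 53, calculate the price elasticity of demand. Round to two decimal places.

-0.07

First evaluate x: 59.3 − 0.195(7.8)² + 0.0481(4860) + 0.75(53) = 59.3 − 11.8638 + 233.766 + 39.75 = 320.9522.
∂x/∂P = −2·0.195·P = -3.042, so E_p = -3.042·(7.8/320.9522) ≈ -0.07.
|E_p| < 1: demand is inelastic.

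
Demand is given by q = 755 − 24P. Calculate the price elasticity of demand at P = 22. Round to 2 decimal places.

-2.33

At P = 22, q = 227.
dq/dP = −24.
Point elasticity E = (dq/dP)·(P/q) = -24 × 22/227 ≈ -2.33.
|E| > 1, so demand is elastic at this price.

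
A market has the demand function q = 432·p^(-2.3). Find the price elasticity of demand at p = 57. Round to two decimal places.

For a Cobb–Douglas (constant-elasticity) form q = A·p^α·…, the elasticity with respect to p equals the exponent α at every point.
Here the exponent on p is -2.3, so the price elasticity of demand is -2.30.

-2.30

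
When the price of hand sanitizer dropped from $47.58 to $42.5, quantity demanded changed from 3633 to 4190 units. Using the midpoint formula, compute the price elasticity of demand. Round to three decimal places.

-1.263

%Δq = (4190 − 3633)/[(3633 + 4190)/2] = 557/3911.5 ≈ 0.1424.
%Δp = (42.5 − 47.58)/[(47.58 + 42.5)/2] = -5.08/45.04 ≈ -0.1128.
Arc elasticity E = %Δq/%Δp ≈ 0.1424/-0.1128 ≈ -1.263.
|E| > 1: demand is elastic over this range.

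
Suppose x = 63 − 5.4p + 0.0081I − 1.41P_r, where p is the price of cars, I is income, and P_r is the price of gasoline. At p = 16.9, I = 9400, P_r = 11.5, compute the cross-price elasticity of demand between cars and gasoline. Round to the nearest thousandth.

x = 63 − 5.4(16.9) + 0.0081(9400) − 1.41(11.5) = 63 − 91.26 + 76.14 − 16.215 = 31.665.
∂x/∂P_r = −1.41, so E_xy = -1.41·(11.5/31.665) ≈ -0.512.
E_xy < 0: the goods are complements.

-0.512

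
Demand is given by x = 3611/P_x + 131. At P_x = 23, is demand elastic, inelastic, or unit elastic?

At P_x = 23, x = 288.
dx/dP_x = −3611/P_x² = −6.8261.
Point elasticity E = (dx/dP_x)·(P_x/x) = -6.8261 × 23/288 ≈ -0.545.
|E| ≈ 0.545 < 1, so demand is inelastic.

inelastic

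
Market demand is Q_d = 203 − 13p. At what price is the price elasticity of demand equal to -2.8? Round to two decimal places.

Set −bp/(a − bp) = −2.8 ⇒ bp = 2.8(a − bp) ⇒ bp(1+2.8) = 2.8·a.
p = 2.8·203/(13·3.8) ≈ 11.51.

11.51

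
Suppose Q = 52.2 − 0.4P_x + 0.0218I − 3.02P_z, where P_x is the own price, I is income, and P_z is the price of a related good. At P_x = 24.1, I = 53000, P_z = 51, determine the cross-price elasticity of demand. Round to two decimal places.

-0.15

First evaluate Q: 52.2 − 0.4(24.1) + 0.0218(53000) − 3.02(51) = 52.2 − 9.64 + 1155.4 − 154.02 = 1043.94.
∂Q/∂P_z = −3.02, so E_xy = -3.02·(51/1043.94) ≈ -0.15.
E_xy < 0: the goods are complements.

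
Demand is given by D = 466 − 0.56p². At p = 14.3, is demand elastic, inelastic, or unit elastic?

inelastic

At p = 14.3, D = 351.4856.
dD/dp = −2·0.56·p = −16.016.
Point elasticity E = (dD/dp)·(p/D) = -16.016 × 14.3/351.4856 ≈ -0.652.
|E| ≈ 0.652 < 1, so demand is inelastic.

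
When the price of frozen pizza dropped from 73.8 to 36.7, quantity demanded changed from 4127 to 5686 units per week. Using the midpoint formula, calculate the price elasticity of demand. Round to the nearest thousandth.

%Δq = (5686 − 4127)/[(4127 + 5686)/2] = 1559/4906.5 ≈ 0.3177.
%ΔP = (36.7 − 73.8)/[(73.8 + 36.7)/2] = -37.1/55.25 ≈ -0.6715.
Arc elasticity E = %Δq/%ΔP ≈ 0.3177/-0.6715 ≈ -0.473.
|E| < 1: demand is inelastic over this range.

-0.473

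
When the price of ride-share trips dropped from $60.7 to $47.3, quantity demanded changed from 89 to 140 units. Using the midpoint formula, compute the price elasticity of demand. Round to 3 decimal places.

-1.795

%Δq = (140 − 89)/[(89 + 140)/2] = 51/114.5 ≈ 0.4454.
%ΔP = (47.3 − 60.7)/[(60.7 + 47.3)/2] = -13.4/54 ≈ -0.2481.
Arc elasticity E = %Δq/%ΔP ≈ 0.4454/-0.2481 ≈ -1.795.
|E| > 1: demand is elastic over this range.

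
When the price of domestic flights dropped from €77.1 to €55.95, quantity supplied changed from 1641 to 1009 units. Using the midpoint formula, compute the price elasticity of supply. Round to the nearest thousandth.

%Δq = (1009 − 1641)/[(1641 + 1009)/2] = -632/1325 ≈ -0.4770.
%ΔP = (55.95 − 77.1)/[(77.1 + 55.95)/2] = -21.15/66.525 ≈ -0.3179.
Arc elasticity E = %Δq/%ΔP ≈ -0.4770/-0.3179 ≈ 1.500.
|E| > 1: supply is elastic over this range.

1.500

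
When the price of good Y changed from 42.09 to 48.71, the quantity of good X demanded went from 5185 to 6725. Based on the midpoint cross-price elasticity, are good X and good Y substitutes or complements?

substitutes

%ΔQ_x = (6725 − 5185)/[(5185+6725)/2] = 1540/5955 ≈ 0.2586.
%ΔP_y = (48.71 − 42.09)/[(42.09+48.71)/2] ≈ 0.1458.
E_xy = 0.2586/0.1458 ≈ 1.774.
E_xy > 0, so the goods are substitutes.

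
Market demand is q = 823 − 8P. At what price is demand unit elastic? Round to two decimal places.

For linear demand q = a − bP, E = −bP/(a − bP). |E| = 1 ⇒ bP = a − bP ⇒ P = a/(2b).
P = 823/(2·8) ≈ 51.44.

51.44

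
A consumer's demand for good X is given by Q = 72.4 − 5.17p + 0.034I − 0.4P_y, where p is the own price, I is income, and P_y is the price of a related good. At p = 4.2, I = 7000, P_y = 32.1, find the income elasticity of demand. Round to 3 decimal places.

0.863

Q = 72.4 − 5.17(4.2) + 0.034(7000) − 0.4(32.1) = 72.4 − 21.714 + 238 − 12.84 = 275.846.
∂Q/∂I = +0.034, so E_I = 0.034·(7000/275.846) ≈ 0.863.
E_I ∈ (0,1): normal good (necessity).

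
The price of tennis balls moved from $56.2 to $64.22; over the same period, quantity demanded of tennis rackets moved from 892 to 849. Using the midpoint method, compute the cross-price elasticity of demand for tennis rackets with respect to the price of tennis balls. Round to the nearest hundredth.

-0.37

%ΔQ_x = (849 − 892)/[(892+849)/2] = -43/870.5 ≈ -0.0494.
%ΔP_y = (64.22 − 56.2)/[(56.2+64.22)/2] ≈ 0.1332.
E_xy = -0.0494/0.1332 ≈ -0.37.
E_xy < 0, so tennis rackets and tennis balls are complements.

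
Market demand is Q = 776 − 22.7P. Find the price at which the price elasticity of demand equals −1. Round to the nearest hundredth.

For linear demand Q = a − bP, E = −bP/(a − bP). |E| = 1 ⇒ bP = a − bP ⇒ P = a/(2b).
P = 776/(2·22.7) ≈ 17.09.

17.09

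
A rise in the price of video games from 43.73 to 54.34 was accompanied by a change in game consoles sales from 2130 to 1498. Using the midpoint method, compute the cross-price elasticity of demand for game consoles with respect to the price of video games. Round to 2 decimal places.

-1.61

%ΔQ_x = (1498 − 2130)/[(2130+1498)/2] = -632/1814 ≈ -0.3484.
%ΔP_y = (54.34 − 43.73)/[(43.73+54.34)/2] ≈ 0.2164.
E_xy = -0.3484/0.2164 ≈ -1.61.
E_xy < 0, so game consoles and video games are complements.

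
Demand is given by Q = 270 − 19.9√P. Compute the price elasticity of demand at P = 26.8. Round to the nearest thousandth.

At P = 26.8, Q = 166.9803.
dQ/dP = −19.9/(2√P) = −19.9/(2·5.1769).
Point elasticity E = (dQ/dP)·(P/Q) = -1.922 × 26.8/166.9803 ≈ -0.308.
|E| < 1, so demand is inelastic at this price.

-0.308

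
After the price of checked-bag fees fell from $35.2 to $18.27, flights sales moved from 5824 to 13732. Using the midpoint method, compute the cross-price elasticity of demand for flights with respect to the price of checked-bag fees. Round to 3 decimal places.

-1.277

%ΔQ_x = (13732 − 5824)/[(5824+13732)/2] = 7908/9778 ≈ 0.8088.
%ΔP_y = (18.27 − 35.2)/[(35.2+18.27)/2] ≈ -0.6333.
E_xy = 0.8088/-0.6333 ≈ -1.277.
E_xy < 0, so flights and checked-bag fees are complements.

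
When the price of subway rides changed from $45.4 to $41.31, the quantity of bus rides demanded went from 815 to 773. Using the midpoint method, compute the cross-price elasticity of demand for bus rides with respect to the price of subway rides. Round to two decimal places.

0.56

%ΔQ_x = (773 − 815)/[(815+773)/2] = -42/794 ≈ -0.0529.
%ΔP_y = (41.31 − 45.4)/[(45.4+41.31)/2] ≈ -0.0943.
E_xy = -0.0529/-0.0943 ≈ 0.56.
E_xy > 0, so bus rides and subway rides are substitutes.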